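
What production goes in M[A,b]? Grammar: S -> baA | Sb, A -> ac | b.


For [A, b]: 'b' ∈ FIRST(b)
Entry: A -> b


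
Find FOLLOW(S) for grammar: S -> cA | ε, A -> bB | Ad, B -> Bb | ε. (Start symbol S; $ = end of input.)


$ ∈ FOLLOW(S). For each A -> αBβ: add FIRST(β)\{ε} to FOLLOW(B); if β nullable, add FOLLOW(A).
FOLLOW(S) = {$}


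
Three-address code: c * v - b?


Break into single-operator statements:
t1 = c * v
t2 = t1 - b


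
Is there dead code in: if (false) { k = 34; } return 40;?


condition is constant false, so the whole block is unreachable
Dead: 'if (false) { k = 34; }'


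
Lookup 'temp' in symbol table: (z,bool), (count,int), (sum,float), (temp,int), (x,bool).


Lookup 'temp' → type int


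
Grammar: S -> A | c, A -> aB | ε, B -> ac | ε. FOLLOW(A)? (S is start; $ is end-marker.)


$ ∈ FOLLOW(S). For each A -> αBβ: add FIRST(β)\{ε} to FOLLOW(B); if β nullable, add FOLLOW(A).
FOLLOW(A) = {$}


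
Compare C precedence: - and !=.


'-' is additive (level 9); '!=' is equality (level 6)
Higher level binds tighter
'-' has higher precedence than '!='


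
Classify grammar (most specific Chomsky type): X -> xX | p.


Right-linear: every RHS is a terminal or a terminal followed by one nonterminal
Classification: Type 3 (Regular)


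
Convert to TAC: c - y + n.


Break into single-operator statements:
t1 = c - y
t2 = t1 + n


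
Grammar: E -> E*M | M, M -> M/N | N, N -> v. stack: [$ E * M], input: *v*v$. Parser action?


handle 'E*M' on top; lookahead ∈ FOLLOW(E) = {*, $}
Action: reduce (E -> E*M)


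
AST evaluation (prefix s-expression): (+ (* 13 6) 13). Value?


Evaluate inner: (* 13 6) = 78
Evaluate root: (+ 78 13) = 91
Result: 91


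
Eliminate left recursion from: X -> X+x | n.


Left-recursive alternatives: X+x; non-recursive: n
Introduce X': X -> nX', X' -> +xX' | ε


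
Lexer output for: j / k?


Scan left to right, longest-match per lexeme
Tokens: ID(j), OP(/), ID(k)


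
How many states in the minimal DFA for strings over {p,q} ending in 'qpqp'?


Track the longest suffix of input matching a prefix of 'qpqp': 5 classes (prefixes of length 0..4)
Minimal DFA: 5 states


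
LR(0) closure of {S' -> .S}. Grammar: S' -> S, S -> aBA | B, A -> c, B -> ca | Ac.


Start: S' -> .S
For each item with dot before a nonterminal B, add B -> .γ for every B-production
Closure: [S' -> .S, S -> .aBA, S -> .B, B -> .ca, B -> .Ac, A -> .c]


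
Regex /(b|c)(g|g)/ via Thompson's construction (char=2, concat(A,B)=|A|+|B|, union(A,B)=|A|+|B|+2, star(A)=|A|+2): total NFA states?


Syntax tree has 4 char leaf(s), 2 union(s), 0 star(s)
chars contribute 4×2 = 8; each union adds +2; each star adds +2
Total: 8 + 4 + 0 = 12 states


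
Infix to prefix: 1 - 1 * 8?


'*' binds tighter: tree is (- 1 (* 1 8))
Prefix: - 1 * 1 8


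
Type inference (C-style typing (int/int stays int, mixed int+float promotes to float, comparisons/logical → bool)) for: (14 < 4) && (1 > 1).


Operand types: bool && bool
Rule: logical operators take bool operands and yield bool
Result type: bool


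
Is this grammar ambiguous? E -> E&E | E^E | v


'v&v^v' has two parse trees (no precedence encoded between & and ^)
Ambiguous


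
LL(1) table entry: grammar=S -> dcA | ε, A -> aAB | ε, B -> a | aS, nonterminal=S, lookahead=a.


For [S, a]: ε is nullable and 'a' ∈ FOLLOW(S)
Entry: S -> ε


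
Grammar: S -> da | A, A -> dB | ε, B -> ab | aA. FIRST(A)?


Per alternative of A: FIRST(dB) = {d}; FIRST(ε) = {ε}
FIRST(A) = {d, ε}


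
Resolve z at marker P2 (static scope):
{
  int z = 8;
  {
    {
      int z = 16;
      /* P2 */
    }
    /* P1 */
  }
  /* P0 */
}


z declared in the same block as P2
z = 16


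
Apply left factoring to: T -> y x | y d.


Common prefix: 'y'
Factored: T -> y T', T' -> x | d


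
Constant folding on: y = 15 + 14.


15 + 14 = 29 at compile time
Optimized: y = 29


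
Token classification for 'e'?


Pattern: letter/underscore followed by alphanumerics, not a keyword
Type: IDENTIFIER


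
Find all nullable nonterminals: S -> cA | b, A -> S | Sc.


A nonterminal is nullable iff some alternative derives ε (directly, or every symbol in it is nullable)
Nullable: {}


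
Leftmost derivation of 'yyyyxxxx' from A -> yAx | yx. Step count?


Derivation: A => yAx => yyAxx => yyyAxxx => yyyyxxxx
Steps: 4


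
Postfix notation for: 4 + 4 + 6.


Left to right (same or higher precedence on left)
Postfix: 4 4 + 6 +


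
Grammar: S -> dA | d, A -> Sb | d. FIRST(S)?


Per alternative of S: FIRST(dA) = {d}; FIRST(d) = {d}
FIRST(S) = {d}


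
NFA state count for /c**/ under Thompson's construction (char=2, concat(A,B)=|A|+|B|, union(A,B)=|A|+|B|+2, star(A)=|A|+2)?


Syntax tree has 1 char leaf(s), 0 union(s), 2 star(s)
chars contribute 1×2 = 2; each union adds +2; each star adds +2
Total: 2 + 0 + 4 = 6 states


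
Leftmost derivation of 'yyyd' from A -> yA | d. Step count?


Derivation: A => yA => yyA => yyyA => yyyd
Steps: 4


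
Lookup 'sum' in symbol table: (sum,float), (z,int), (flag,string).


Lookup 'sum' → type float


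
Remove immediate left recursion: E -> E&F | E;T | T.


Left-recursive alternatives: E&F, E;T; non-recursive: T
Introduce E': E -> TE', E' -> &FE' | ;TE' | ε


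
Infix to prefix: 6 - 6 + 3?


left-to-right (same/higher precedence on left): tree is (+ (- 6 6) 3)
Prefix: + - 6 6 3


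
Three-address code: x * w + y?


Break into single-operator statements:
t1 = x * w
t2 = t1 + y


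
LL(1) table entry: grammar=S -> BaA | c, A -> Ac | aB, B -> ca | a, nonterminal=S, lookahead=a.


For [S, a]: 'a' ∈ FIRST(BaA)
Entry: S -> BaA


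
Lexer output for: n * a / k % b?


Scan left to right, longest-match per lexeme
Tokens: ID(n), OP(*), ID(a), OP(/), ID(k), OP(%), ID(b)


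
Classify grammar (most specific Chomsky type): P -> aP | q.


Right-linear: every RHS is a terminal or a terminal followed by one nonterminal
Classification: Type 3 (Regular)


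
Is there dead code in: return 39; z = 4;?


statement follows a return and is unreachable
Dead: 'z = 4'


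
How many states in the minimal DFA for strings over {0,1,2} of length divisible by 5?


Track length mod 5: states 0..4, accept at 0
Minimal DFA: 5 states


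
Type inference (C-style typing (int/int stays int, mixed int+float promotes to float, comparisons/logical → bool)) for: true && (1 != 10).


Operand types: bool && bool
Rule: logical operators take bool operands and yield bool
Result type: bool


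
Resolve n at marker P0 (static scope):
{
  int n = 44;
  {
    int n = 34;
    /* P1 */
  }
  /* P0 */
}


n declared in the same block as P0
n = 44


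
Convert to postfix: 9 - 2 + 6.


Left to right (same or higher precedence on left)
Postfix: 9 2 - 6 +


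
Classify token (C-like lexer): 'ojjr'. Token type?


Pattern: letter/underscore followed by alphanumerics, not a keyword
Type: IDENTIFIER


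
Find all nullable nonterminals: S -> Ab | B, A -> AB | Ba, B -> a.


A nonterminal is nullable iff some alternative derives ε (directly, or every symbol in it is nullable)
Nullable: {}


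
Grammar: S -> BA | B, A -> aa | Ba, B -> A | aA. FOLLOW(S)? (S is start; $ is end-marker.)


$ ∈ FOLLOW(S). For each A -> αBβ: add FIRST(β)\{ε} to FOLLOW(B); if β nullable, add FOLLOW(A).
FOLLOW(S) = {$}


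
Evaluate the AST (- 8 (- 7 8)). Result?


Evaluate inner: (- 7 8) = -1
Evaluate root: (- 8 -1) = 9
Result: 9


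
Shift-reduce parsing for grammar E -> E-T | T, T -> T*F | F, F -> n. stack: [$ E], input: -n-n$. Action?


shift '-' to continue E -> E-T
Action: shift


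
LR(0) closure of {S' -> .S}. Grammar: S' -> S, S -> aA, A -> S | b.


Start: S' -> .S
For each item with dot before a nonterminal B, add B -> .γ for every B-production
Closure: [S' -> .S, S -> .aA]


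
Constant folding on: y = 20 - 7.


20 - 7 = 13 at compile time
Optimized: y = 13


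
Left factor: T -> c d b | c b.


Common prefix: 'c'
Factored: T -> c T', T' -> d b | b


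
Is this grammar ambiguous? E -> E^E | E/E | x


'x^x/x' has two parse trees (no precedence encoded between ^ and /)
Ambiguous


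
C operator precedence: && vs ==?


'==' is equality (level 6); '&&' is logical AND (level 2)
Higher level binds tighter
'==' has higher precedence than '&&'


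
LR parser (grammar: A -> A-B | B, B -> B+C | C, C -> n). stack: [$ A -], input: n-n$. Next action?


no handle ('A-' is not any RHS); shift 'n'
Action: shift


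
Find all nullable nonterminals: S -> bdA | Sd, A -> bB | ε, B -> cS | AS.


A nonterminal is nullable iff some alternative derives ε (directly, or every symbol in it is nullable)
Nullable: {A}


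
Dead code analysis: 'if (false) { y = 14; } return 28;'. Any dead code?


condition is constant false, so the whole block is unreachable
Dead: 'if (false) { y = 14; }'


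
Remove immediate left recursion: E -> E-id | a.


Left-recursive alternatives: E-id; non-recursive: a
Introduce E': E -> aE', E' -> -idE' | ε


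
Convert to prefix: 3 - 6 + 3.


left-to-right (same/higher precedence on left): tree is (+ (- 3 6) 3)
Prefix: + - 3 6 3


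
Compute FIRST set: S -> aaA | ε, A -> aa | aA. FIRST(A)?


Per alternative of A: FIRST(aa) = {a}; FIRST(aA) = {a}
FIRST(A) = {a}


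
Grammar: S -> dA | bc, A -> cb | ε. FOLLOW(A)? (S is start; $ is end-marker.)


$ ∈ FOLLOW(S). For each A -> αBβ: add FIRST(β)\{ε} to FOLLOW(B); if β nullable, add FOLLOW(A).
FOLLOW(A) = {$}


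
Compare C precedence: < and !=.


'<' is relational (level 7); '!=' is equality (level 6)
Higher level binds tighter
'<' has higher precedence than '!='


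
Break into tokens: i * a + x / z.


Scan left to right, longest-match per lexeme
Tokens: ID(i), OP(*), ID(a), OP(+), ID(x), OP(/), ID(z)


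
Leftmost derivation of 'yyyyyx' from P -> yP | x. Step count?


Derivation: P => yP => yyP => yyyP => yyyyP => yyyyyP => yyyyyx
Steps: 6


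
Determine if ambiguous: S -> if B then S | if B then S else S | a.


dangling else: 'if B then if B then a else a' parses two ways
Ambiguous


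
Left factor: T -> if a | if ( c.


Common prefix: 'if'
Factored: T -> if T', T' -> a | ( c


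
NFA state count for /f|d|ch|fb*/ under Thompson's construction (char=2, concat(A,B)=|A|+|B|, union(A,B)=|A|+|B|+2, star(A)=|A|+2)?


Syntax tree has 6 char leaf(s), 3 union(s), 1 star(s)
chars contribute 6×2 = 12; each union adds +2; each star adds +2
Total: 12 + 6 + 2 = 20 states


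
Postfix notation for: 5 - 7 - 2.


Left to right (same or higher precedence on left)
Postfix: 5 7 - 2 -


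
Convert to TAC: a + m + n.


Break into single-operator statements:
t1 = a + m
t2 = t1 + n


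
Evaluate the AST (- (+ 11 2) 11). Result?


Evaluate inner: (+ 11 2) = 13
Evaluate root: (- 13 11) = 2
Result: 2


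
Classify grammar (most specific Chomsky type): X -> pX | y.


Right-linear: every RHS is a terminal or a terminal followed by one nonterminal
Classification: Type 3 (Regular)


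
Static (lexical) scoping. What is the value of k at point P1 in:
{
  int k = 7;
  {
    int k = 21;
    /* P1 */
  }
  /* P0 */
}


k declared in the same block as P1
k = 21


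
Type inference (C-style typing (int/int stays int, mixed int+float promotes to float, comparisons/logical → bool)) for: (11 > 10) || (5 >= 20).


Operand types: bool || bool
Rule: logical operators take bool operands and yield bool
Result type: bool


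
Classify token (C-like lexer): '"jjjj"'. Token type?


Pattern: double-quoted sequence
Type: STRING_LITERAL


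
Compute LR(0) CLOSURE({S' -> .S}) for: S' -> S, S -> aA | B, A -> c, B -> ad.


Start: S' -> .S
For each item with dot before a nonterminal B, add B -> .γ for every B-production
Closure: [S' -> .S, S -> .aA, S -> .B, B -> .ad]


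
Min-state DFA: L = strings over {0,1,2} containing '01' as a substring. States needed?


KMP-style automaton: 2 progress states + 1 absorbing accept = 3
Minimal DFA: 3 states


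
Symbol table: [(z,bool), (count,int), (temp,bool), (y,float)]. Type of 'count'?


Lookup 'count' → type int


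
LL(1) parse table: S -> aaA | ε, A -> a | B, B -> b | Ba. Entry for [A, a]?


For [A, a]: 'a' ∈ FIRST(a)
Entry: A -> a


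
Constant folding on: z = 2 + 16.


2 + 16 = 18 at compile time
Optimized: z = 18


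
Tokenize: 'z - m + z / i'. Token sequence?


Scan left to right, longest-match per lexeme
Tokens: ID(z), OP(-), ID(m), OP(+), ID(z), OP(/), ID(i)


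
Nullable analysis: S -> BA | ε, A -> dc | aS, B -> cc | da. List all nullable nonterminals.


A nonterminal is nullable iff some alternative derives ε (directly, or every symbol in it is nullable)
Nullable: {S}


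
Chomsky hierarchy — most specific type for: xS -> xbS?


LHS has context (more than one symbol) and |LHS| ≤ |RHS|
Classification: Type 1 (Context-Sensitive)


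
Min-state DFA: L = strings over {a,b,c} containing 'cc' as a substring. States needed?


KMP-style automaton: 2 progress states + 1 absorbing accept = 3
Minimal DFA: 3 states


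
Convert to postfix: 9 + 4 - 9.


Left to right (same or higher precedence on left)
Postfix: 9 4 + 9 -


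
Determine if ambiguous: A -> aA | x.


right-linear, alternatives start with distinct terminals 'a' vs 'x': unique leftmost derivation
Unambiguous


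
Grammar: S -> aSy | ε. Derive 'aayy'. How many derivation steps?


Derivation: S => aSy => aaSyy => aayy
Steps: 3


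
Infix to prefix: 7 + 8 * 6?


'*' binds tighter: tree is (+ 7 (* 8 6))
Prefix: + 7 * 8 6


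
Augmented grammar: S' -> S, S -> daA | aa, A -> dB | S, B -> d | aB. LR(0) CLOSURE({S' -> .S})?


Start: S' -> .S
For each item with dot before a nonterminal B, add B -> .γ for every B-production
Closure: [S' -> .S, S -> .daA, S -> .aa]


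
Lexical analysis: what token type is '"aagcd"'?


Pattern: double-quoted sequence
Type: STRING_LITERAL


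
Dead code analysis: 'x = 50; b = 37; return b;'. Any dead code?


x is assigned but never read
Dead: 'x = 50'


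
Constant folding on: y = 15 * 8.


15 * 8 = 120 at compile time
Optimized: y = 120


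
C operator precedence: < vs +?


'+' is additive (level 9); '<' is relational (level 7)
Higher level binds tighter
'+' has higher precedence than '<'


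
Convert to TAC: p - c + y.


Break into single-operator statements:
t1 = p - c
t2 = t1 + y


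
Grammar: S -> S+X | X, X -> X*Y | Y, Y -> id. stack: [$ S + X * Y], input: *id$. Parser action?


handle 'X*Y' on top
Action: reduce (X -> X*Y)


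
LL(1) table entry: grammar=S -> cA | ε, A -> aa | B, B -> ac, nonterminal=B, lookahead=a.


For [B, a]: 'a' ∈ FIRST(ac)
Entry: B -> ac


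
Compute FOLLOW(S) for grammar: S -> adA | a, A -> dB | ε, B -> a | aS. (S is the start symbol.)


$ ∈ FOLLOW(S). For each A -> αBβ: add FIRST(β)\{ε} to FOLLOW(B); if β nullable, add FOLLOW(A).
FOLLOW(S) = {$}


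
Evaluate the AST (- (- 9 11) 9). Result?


Evaluate inner: (- 9 11) = -2
Evaluate root: (- -2 9) = -11
Result: -11


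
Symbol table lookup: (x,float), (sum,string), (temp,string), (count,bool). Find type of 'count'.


Lookup 'count' → type bool


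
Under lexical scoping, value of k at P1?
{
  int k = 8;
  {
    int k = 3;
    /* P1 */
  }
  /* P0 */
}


k declared in the same block as P1
k = 3


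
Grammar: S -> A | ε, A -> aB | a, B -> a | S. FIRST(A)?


Per alternative of A: FIRST(aB) = {a}; FIRST(a) = {a}
FIRST(A) = {a}


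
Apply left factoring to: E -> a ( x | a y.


Common prefix: 'a'
Factored: E -> a E', E' -> ( x | y


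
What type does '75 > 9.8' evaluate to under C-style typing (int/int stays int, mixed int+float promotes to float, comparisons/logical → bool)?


Operand types: int > float
Rule: comparison yields bool
Result type: bool


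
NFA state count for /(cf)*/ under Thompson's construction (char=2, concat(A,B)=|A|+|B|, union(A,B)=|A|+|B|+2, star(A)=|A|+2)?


Syntax tree has 2 char leaf(s), 0 union(s), 1 star(s)
chars contribute 2×2 = 4; each union adds +2; each star adds +2
Total: 4 + 0 + 2 = 6 states


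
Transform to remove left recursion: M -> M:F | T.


Left-recursive alternatives: M:F; non-recursive: T
Introduce M': M -> TM', M' -> :FM' | ε


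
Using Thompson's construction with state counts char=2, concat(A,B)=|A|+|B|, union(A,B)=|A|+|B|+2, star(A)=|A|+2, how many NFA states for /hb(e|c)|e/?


Syntax tree has 5 char leaf(s), 2 union(s), 0 star(s)
chars contribute 5×2 = 10; each union adds +2; each star adds +2
Total: 10 + 4 + 0 = 14 states


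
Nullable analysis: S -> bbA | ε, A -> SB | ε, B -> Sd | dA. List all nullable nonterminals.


A nonterminal is nullable iff some alternative derives ε (directly, or every symbol in it is nullable)
Nullable: {A, S}


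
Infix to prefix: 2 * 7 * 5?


left-to-right (same/higher precedence on left): tree is (* (* 2 7) 5)
Prefix: * * 2 7 5


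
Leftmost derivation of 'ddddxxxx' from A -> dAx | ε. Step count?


Derivation: A => dAx => ddAxx => dddAxxx => ddddAxxxx => ddddxxxx
Steps: 5


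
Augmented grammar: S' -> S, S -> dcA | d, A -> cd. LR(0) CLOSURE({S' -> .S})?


Start: S' -> .S
For each item with dot before a nonterminal B, add B -> .γ for every B-production
Closure: [S' -> .S, S -> .dcA, S -> .d]


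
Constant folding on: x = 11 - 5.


11 - 5 = 6 at compile time
Optimized: x = 6


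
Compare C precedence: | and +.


'+' is additive (level 9); '|' is bitwise OR (level 3)
Higher level binds tighter
'+' has higher precedence than '|'


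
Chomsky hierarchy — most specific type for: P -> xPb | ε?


Single nonterminal LHS, but x^n b^n is not regular
Classification: Type 2 (Context-Free)


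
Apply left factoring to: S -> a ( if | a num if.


Common prefix: 'a'
Factored: S -> a S', S' -> ( if | num if


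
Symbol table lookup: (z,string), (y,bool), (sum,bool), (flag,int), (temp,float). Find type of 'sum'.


Lookup 'sum' → type bool


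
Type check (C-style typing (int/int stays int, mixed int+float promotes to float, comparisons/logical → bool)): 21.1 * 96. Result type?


Operand types: float * int
Rule: mixed int/float promotes to float; int/int stays int
Result type: float


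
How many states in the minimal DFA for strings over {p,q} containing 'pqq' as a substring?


KMP-style automaton: 3 progress states + 1 absorbing accept = 4
Minimal DFA: 4 states


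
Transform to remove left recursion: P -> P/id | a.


Left-recursive alternatives: P/id; non-recursive: a
Introduce P': P -> aP', P' -> /idP' | ε


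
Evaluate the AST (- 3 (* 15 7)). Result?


Evaluate inner: (* 15 7) = 105
Evaluate root: (- 3 105) = -102
Result: -102


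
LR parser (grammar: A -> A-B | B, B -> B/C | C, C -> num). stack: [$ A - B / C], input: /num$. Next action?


handle 'B/C' on top
Action: reduce (B -> B/C)


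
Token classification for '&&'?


Pattern: operator symbol
Type: OPERATOR


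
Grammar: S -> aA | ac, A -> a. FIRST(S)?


Per alternative of S: FIRST(aA) = {a}; FIRST(ac) = {a}
FIRST(S) = {a}


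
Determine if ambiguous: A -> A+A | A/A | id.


'id+id/id' has two parse trees (no precedence encoded between + and /)
Ambiguous


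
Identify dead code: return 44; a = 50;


statement follows a return and is unreachable
Dead: 'a = 50'


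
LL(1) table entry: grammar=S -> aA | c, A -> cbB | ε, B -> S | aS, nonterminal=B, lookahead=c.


For [B, c]: 'c' ∈ FIRST(S)
Entry: B -> S


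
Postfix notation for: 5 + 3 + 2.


Left to right (same or higher precedence on left)
Postfix: 5 3 + 2 +


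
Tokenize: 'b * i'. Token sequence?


Scan left to right, longest-match per lexeme
Tokens: ID(b), OP(*), ID(i)


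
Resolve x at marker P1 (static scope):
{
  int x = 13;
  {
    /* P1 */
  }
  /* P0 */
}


P1's block does not declare x; resolves to the enclosing declaration at depth 0
x = 13


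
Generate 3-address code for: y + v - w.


Break into single-operator statements:
t1 = y + v
t2 = t1 - w


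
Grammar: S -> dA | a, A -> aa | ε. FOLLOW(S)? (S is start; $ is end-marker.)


$ ∈ FOLLOW(S). For each A -> αBβ: add FIRST(β)\{ε} to FOLLOW(B); if β nullable, add FOLLOW(A).
FOLLOW(S) = {$}


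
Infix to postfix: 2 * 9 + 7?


Left to right (same or higher precedence on left)
Postfix: 2 9 * 7 +


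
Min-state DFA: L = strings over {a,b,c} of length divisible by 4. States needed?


Track length mod 4: states 0..3, accept at 0
Minimal DFA: 4 states


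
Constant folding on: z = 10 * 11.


10 * 11 = 110 at compile time
Optimized: z = 110


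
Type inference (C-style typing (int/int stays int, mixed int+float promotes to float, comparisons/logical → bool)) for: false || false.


Operand types: bool || bool
Rule: logical operators take bool operands and yield bool
Result type: bool


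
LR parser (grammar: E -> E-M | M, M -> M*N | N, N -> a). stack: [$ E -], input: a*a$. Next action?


no handle ('E-' is not any RHS); shift 'a'
Action: shift


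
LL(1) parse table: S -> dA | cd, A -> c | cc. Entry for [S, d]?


For [S, d]: 'd' ∈ FIRST(dA)
Entry: S -> dA


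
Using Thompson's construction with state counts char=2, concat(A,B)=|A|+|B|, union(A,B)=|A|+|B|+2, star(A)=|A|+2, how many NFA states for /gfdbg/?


Syntax tree has 5 char leaf(s), 0 union(s), 0 star(s)
chars contribute 5×2 = 10; each union adds +2; each star adds +2
Total: 10 + 0 + 0 = 10 states


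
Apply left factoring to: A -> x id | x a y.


Common prefix: 'x'
Factored: A -> x A', A' -> id | a y


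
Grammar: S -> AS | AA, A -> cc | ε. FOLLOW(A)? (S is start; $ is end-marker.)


$ ∈ FOLLOW(S). For each A -> αBβ: add FIRST(β)\{ε} to FOLLOW(B); if β nullable, add FOLLOW(A).
FOLLOW(A) = {$, c}


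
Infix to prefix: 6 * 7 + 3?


left-to-right (same/higher precedence on left): tree is (+ (* 6 7) 3)
Prefix: + * 6 7 3


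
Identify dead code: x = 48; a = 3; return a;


x is assigned but never read
Dead: 'x = 48'


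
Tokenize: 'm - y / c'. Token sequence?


Scan left to right, longest-match per lexeme
Tokens: ID(m), OP(-), ID(y), OP(/), ID(c)


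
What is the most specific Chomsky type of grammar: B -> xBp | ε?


Single nonterminal LHS, but x^n p^n is not regular
Classification: Type 2 (Context-Free)


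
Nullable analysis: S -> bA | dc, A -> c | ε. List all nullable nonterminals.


A nonterminal is nullable iff some alternative derives ε (directly, or every symbol in it is nullable)
Nullable: {A}


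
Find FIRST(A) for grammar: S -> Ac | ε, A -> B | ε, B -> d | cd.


Per alternative of A: FIRST(B) = {c, d}; FIRST(ε) = {ε}
FIRST(A) = {c, d, ε}


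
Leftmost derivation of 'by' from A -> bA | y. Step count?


Derivation: A => bA => by
Steps: 2


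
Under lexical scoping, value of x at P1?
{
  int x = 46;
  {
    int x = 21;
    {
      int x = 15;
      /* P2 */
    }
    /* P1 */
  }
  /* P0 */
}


x declared in the same block as P1
x = 21


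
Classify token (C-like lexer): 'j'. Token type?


Pattern: letter/underscore followed by alphanumerics, not a keyword
Type: IDENTIFIER


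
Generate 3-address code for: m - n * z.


Break into single-operator statements:
t1 = n * z
t2 = m - t1


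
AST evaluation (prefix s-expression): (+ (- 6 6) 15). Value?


Evaluate inner: (- 6 6) = 0
Evaluate root: (+ 0 15) = 15
Result: 15


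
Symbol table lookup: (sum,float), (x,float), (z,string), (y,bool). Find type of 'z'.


Lookup 'z' → type string


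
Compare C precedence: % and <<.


'%' is multiplicative (level 10); '<<' is shift (level 8)
Higher level binds tighter
'%' has higher precedence than '<<'


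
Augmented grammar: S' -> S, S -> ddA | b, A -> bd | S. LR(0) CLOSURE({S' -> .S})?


Start: S' -> .S
For each item with dot before a nonterminal B, add B -> .γ for every B-production
Closure: [S' -> .S, S -> .ddA, S -> .b]


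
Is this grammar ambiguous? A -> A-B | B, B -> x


precedence layered via separate nonterminal B: deterministic
Unambiguous


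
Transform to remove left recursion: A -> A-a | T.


Left-recursive alternatives: A-a; non-recursive: T
Introduce A': A -> TA', A' -> -aA' | ε


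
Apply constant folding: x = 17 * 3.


17 * 3 = 51 at compile time
Optimized: x = 51


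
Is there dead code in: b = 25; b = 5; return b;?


first assignment to b is overwritten before any read
Dead: 'b = 25'


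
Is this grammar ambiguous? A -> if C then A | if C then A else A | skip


dangling else: 'if C then if C then skip else skip' parses two ways
Ambiguous


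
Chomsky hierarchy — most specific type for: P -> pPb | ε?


Single nonterminal LHS, but p^n b^n is not regular
Classification: Type 2 (Context-Free)


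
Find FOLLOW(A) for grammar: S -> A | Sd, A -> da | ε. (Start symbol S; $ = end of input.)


$ ∈ FOLLOW(S). For each A -> αBβ: add FIRST(β)\{ε} to FOLLOW(B); if β nullable, add FOLLOW(A).
FOLLOW(A) = {$, d}


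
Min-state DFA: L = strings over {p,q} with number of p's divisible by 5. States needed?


Track (count of p) mod 5: states 0..4, accept at 0
Minimal DFA: 5 states


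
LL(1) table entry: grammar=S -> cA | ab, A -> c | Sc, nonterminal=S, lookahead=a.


For [S, a]: 'a' ∈ FIRST(ab)
Entry: S -> ab


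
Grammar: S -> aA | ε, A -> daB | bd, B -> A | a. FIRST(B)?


Per alternative of B: FIRST(A) = {b, d}; FIRST(a) = {a}
FIRST(B) = {a, b, d}


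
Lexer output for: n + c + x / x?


Scan left to right, longest-match per lexeme
Tokens: ID(n), OP(+), ID(c), OP(+), ID(x), OP(/), ID(x)


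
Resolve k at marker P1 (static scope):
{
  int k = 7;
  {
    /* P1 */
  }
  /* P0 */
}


P1's block does not declare k; resolves to the enclosing declaration at depth 0
k = 7


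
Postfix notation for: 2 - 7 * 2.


* has higher precedence, evaluate 7*2 first
Postfix: 2 7 2 * -


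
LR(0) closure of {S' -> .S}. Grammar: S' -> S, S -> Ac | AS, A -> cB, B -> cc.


Start: S' -> .S
For each item with dot before a nonterminal B, add B -> .γ for every B-production
Closure: [S' -> .S, S -> .Ac, S -> .AS, A -> .cB]


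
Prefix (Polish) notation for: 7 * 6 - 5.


left-to-right (same/higher precedence on left): tree is (- (* 7 6) 5)
Prefix: - * 7 6 5


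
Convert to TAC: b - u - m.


Break into single-operator statements:
t1 = b - u
t2 = t1 - m


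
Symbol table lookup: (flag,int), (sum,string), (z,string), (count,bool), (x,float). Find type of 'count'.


Lookup 'count' → type bool


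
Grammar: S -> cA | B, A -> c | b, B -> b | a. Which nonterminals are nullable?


A nonterminal is nullable iff some alternative derives ε (directly, or every symbol in it is nullable)
Nullable: {}


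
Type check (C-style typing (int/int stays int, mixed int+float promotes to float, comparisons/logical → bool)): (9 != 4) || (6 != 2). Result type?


Operand types: bool || bool
Rule: logical operators take bool operands and yield bool
Result type: bool


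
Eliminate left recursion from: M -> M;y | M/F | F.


Left-recursive alternatives: M;y, M/F; non-recursive: F
Introduce M': M -> FM', M' -> ;yM' | /FM' | ε


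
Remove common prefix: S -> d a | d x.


Common prefix: 'd'
Factored: S -> d S', S' -> a | x


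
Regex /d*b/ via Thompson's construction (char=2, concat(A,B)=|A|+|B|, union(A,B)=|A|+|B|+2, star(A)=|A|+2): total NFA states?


Syntax tree has 2 char leaf(s), 0 union(s), 1 star(s)
chars contribute 2×2 = 4; each union adds +2; each star adds +2
Total: 4 + 0 + 2 = 6 states


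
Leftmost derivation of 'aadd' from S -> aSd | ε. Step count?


Derivation: S => aSd => aaSdd => aadd
Steps: 3


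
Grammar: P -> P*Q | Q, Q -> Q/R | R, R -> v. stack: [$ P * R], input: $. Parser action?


'R' (not preceded by Q/) is the handle for Q -> R
Action: reduce (Q -> R)


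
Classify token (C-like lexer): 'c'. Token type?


Pattern: letter/underscore followed by alphanumerics, not a keyword
Type: IDENTIFIER


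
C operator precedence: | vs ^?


'^' is bitwise XOR (level 4); '|' is bitwise OR (level 3)
Higher level binds tighter
'^' has higher precedence than '|'


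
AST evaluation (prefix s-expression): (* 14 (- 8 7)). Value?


Evaluate inner: (- 8 7) = 1
Evaluate root: (* 14 1) = 14
Result: 14


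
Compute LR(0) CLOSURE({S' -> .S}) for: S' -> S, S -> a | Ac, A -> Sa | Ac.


Start: S' -> .S
For each item with dot before a nonterminal B, add B -> .γ for every B-production
Closure: [S' -> .S, S -> .a, S -> .Ac, A -> .Sa, A -> .Ac]


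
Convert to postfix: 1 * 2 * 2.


Left to right (same or higher precedence on left)
Postfix: 1 2 * 2 *


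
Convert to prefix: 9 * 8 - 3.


left-to-right (same/higher precedence on left): tree is (- (* 9 8) 3)
Prefix: - * 9 8 3


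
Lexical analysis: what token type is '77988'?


Pattern: digits only
Type: INTEGER_LITERAL


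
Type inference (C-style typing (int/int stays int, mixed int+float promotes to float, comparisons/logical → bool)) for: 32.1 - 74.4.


Operand types: float - float
Rule: mixed int/float promotes to float; int/int stays int
Result type: float


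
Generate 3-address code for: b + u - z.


Break into single-operator statements:
t1 = b + u
t2 = t1 - z


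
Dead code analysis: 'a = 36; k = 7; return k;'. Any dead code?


a is assigned but never read
Dead: 'a = 36'


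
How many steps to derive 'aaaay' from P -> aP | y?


Derivation: P => aP => aaP => aaaP => aaaaP => aaaay
Steps: 5


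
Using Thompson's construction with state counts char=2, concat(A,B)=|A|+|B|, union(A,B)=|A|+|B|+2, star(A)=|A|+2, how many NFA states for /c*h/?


Syntax tree has 2 char leaf(s), 0 union(s), 1 star(s)
chars contribute 2×2 = 4; each union adds +2; each star adds +2
Total: 4 + 0 + 2 = 6 states


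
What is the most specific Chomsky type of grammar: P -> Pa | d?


Left-linear: every RHS is a terminal or one nonterminal followed by a terminal
Classification: Type 3 (Regular)


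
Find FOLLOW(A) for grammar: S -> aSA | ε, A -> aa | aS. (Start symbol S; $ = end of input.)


$ ∈ FOLLOW(S). For each A -> αBβ: add FIRST(β)\{ε} to FOLLOW(B); if β nullable, add FOLLOW(A).
FOLLOW(A) = {$, a}


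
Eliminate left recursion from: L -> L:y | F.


Left-recursive alternatives: L:y; non-recursive: F
Introduce L': L -> FL', L' -> :yL' | ε


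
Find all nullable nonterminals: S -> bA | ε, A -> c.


A nonterminal is nullable iff some alternative derives ε (directly, or every symbol in it is nullable)
Nullable: {S}


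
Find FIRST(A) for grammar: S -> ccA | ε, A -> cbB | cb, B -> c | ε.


Per alternative of A: FIRST(cbB) = {c}; FIRST(cb) = {c}
FIRST(A) = {c}


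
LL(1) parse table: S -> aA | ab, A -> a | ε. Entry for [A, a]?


For [A, a]: 'a' ∈ FIRST(a)
Entry: A -> a


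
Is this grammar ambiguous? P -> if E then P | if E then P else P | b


dangling else: 'if E then if E then b else b' parses two ways
Ambiguous


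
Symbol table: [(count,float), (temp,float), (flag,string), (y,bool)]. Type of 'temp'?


Lookup 'temp' → type float


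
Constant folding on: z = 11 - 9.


11 - 9 = 2 at compile time
Optimized: z = 2


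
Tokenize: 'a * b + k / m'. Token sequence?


Scan left to right, longest-match per lexeme
Tokens: ID(a), OP(*), ID(b), OP(+), ID(k), OP(/), ID(m)


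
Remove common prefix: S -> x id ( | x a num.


Common prefix: 'x'
Factored: S -> x S', S' -> id ( | a num


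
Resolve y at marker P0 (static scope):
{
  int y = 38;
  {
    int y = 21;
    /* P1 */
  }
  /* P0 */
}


y declared in the same block as P0
y = 38


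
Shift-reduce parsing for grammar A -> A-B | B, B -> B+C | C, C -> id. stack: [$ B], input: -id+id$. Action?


lookahead ∉ {+} so B won't extend; reduce A -> B
Action: reduce (A -> B)


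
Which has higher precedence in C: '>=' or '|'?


'>=' is relational (level 7); '|' is bitwise OR (level 3)
Higher level binds tighter
'>=' has higher precedence than '|'


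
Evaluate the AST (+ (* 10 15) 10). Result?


Evaluate inner: (* 10 15) = 150
Evaluate root: (+ 150 10) = 160
Result: 160


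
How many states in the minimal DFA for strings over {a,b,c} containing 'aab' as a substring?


KMP-style automaton: 3 progress states + 1 absorbing accept = 4
Minimal DFA: 4 states


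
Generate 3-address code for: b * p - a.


Break into single-operator statements:
t1 = b * p
t2 = t1 - a


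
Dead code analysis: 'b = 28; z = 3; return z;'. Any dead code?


b is assigned but never read
Dead: 'b = 28'


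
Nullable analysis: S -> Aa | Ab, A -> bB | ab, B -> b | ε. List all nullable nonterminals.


A nonterminal is nullable iff some alternative derives ε (directly, or every symbol in it is nullable)
Nullable: {B}


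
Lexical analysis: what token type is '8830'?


Pattern: digits only
Type: INTEGER_LITERAL


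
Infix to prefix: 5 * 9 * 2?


left-to-right (same/higher precedence on left): tree is (* (* 5 9) 2)
Prefix: * * 5 9 2


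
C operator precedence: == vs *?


'*' is multiplicative (level 10); '==' is equality (level 6)
Higher level binds tighter
'*' has higher precedence than '=='


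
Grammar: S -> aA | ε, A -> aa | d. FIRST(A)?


Per alternative of A: FIRST(aa) = {a}; FIRST(d) = {d}
FIRST(A) = {a, d}


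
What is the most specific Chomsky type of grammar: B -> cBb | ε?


Single nonterminal LHS, but c^n b^n is not regular
Classification: Type 2 (Context-Free)


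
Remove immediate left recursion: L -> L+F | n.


Left-recursive alternatives: L+F; non-recursive: n
Introduce L': L -> nL', L' -> +FL' | ε


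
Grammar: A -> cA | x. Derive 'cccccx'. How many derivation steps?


Derivation: A => cA => ccA => cccA => ccccA => cccccA => cccccx
Steps: 6


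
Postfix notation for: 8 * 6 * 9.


Left to right (same or higher precedence on left)
Postfix: 8 6 * 9 *


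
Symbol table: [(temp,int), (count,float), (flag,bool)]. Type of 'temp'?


Lookup 'temp' → type int


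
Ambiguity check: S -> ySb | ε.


balanced y^n…b^n: each string has a unique parse
Unambiguous


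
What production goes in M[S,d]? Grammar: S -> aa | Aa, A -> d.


For [S, d]: 'd' ∈ FIRST(Aa)
Entry: S -> Aa


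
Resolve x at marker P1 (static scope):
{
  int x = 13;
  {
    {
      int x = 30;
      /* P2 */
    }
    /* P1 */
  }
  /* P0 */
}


P1's block does not declare x; resolves to the enclosing declaration at depth 0
x = 13


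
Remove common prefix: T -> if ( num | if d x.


Common prefix: 'if'
Factored: T -> if T', T' -> ( num | d x


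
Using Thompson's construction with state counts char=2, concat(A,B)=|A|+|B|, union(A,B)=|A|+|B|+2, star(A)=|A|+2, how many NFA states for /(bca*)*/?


Syntax tree has 3 char leaf(s), 0 union(s), 2 star(s)
chars contribute 3×2 = 6; each union adds +2; each star adds +2
Total: 6 + 0 + 4 = 10 states


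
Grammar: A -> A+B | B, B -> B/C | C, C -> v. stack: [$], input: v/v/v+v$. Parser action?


no handle on stack; shift 'v'
Action: shift


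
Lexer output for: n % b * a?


Scan left to right, longest-match per lexeme
Tokens: ID(n), OP(%), ID(b), OP(*), ID(a)


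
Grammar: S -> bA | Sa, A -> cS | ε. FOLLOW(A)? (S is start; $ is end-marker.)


$ ∈ FOLLOW(S). For each A -> αBβ: add FIRST(β)\{ε} to FOLLOW(B); if β nullable, add FOLLOW(A).
FOLLOW(A) = {$, a}


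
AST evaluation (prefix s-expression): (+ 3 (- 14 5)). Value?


Evaluate inner: (- 14 5) = 9
Evaluate root: (+ 3 9) = 12
Result: 12


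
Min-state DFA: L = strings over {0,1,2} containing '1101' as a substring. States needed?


KMP-style automaton: 4 progress states + 1 absorbing accept = 5
Minimal DFA: 5 states


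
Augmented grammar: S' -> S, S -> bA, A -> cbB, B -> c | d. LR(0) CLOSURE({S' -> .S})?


Start: S' -> .S
For each item with dot before a nonterminal B, add B -> .γ for every B-production
Closure: [S' -> .S, S -> .bA]


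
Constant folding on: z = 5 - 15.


5 - 15 = -10 at compile time
Optimized: z = -10


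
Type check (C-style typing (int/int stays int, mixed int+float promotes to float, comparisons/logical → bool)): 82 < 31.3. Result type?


Operand types: int < float
Rule: comparison yields bool
Result type: bool


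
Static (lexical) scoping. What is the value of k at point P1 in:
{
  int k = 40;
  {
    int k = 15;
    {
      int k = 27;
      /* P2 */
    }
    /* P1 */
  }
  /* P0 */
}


k declared in the same block as P1
k = 15


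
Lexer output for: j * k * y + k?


Scan left to right, longest-match per lexeme
Tokens: ID(j), OP(*), ID(k), OP(*), ID(y), OP(+), ID(k)


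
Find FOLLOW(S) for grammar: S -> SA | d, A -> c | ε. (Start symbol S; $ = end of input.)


$ ∈ FOLLOW(S). For each A -> αBβ: add FIRST(β)\{ε} to FOLLOW(B); if β nullable, add FOLLOW(A).
FOLLOW(S) = {$, c}


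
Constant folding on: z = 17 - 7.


17 - 7 = 10 at compile time
Optimized: z = 10


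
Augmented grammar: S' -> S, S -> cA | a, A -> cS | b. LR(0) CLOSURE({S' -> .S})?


Start: S' -> .S
For each item with dot before a nonterminal B, add B -> .γ for every B-production
Closure: [S' -> .S, S -> .cA, S -> .a]


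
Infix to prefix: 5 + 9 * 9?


'*' binds tighter: tree is (+ 5 (* 9 9))
Prefix: + 5 * 9 9


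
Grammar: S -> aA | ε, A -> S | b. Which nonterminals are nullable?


A nonterminal is nullable iff some alternative derives ε (directly, or every symbol in it is nullable)
Nullable: {A, S}


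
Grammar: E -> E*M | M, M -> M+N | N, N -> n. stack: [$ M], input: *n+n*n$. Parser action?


lookahead ∉ {+} so M won't extend; reduce E -> M
Action: reduce (E -> M)


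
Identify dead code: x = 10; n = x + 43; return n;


x is read by n's definition; n is returned
No dead code


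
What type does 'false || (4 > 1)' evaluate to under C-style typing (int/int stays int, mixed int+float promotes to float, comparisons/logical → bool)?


Operand types: bool || bool
Rule: logical operators take bool operands and yield bool
Result type: bool


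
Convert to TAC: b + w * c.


Break into single-operator statements:
t1 = w * c
t2 = b + t1


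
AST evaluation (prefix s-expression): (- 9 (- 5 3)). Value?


Evaluate inner: (- 5 3) = 2
Evaluate root: (- 9 2) = 7
Result: 7


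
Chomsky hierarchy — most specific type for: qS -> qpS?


LHS has context (more than one symbol) and |LHS| ≤ |RHS|
Classification: Type 1 (Context-Sensitive)


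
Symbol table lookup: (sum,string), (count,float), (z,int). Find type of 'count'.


Lookup 'count' → type float


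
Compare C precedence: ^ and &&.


'^' is bitwise XOR (level 4); '&&' is logical AND (level 2)
Higher level binds tighter
'^' has higher precedence than '&&'


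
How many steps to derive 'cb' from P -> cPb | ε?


Derivation: P => cPb => cb
Steps: 2


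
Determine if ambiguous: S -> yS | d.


right-linear, alternatives start with distinct terminals 'y' vs 'd': unique leftmost derivation
Unambiguous
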